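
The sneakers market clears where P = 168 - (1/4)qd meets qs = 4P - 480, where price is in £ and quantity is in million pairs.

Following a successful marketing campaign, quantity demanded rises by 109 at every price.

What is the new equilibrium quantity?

150.5

Original equilibrium: 672 - 4P = 4P - 480 gives 1152 = 8P, so P = 144 and q = 96.
The new curves are qd = 781 - 4P (demand) and qs = 4P - 480 (supply).
Setting them equal: 781 - 4P = 4P - 480 → 1261 = 8P, so P = 157.625 and q = 150.5.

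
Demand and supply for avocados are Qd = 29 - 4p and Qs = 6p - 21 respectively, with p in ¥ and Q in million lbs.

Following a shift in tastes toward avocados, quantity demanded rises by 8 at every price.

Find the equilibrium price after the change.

5.8

Original equilibrium: 29 - 4p = 6p - 21 gives 50 = 10p, so p = 5 and Q = 9.
The new curves are Qd = 37 - 4p (demand) and Qs = 6p - 21 (supply).
Equate the new curves: 37 - 4p = 6p - 21, giving 58 = 10p, p = 5.8, Q = 13.8.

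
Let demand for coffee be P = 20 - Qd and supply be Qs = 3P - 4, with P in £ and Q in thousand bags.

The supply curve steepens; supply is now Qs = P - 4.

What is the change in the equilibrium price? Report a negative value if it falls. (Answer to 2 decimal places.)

+6.00

Original equilibrium: 20 - P = 3P - 4 gives 24 = 4P, so P = 6 and Q = 14.
After the shift, demand is Qd = 20 - P and supply is Qs = P - 4.
Clearing the new market: 20 - P = P - 4, so P = 12 and Q = 8.
ΔP = 12 − 6 = +6.00.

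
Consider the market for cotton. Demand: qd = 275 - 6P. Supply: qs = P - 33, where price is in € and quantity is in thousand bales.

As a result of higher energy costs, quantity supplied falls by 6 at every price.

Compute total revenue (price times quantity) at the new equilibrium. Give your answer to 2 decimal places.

Initially, 275 - 6P = P - 33, so 308 = 7P and P = 44, q = 11.
With the change applied: demand qd = 275 - 6P, supply qs = P - 39.
Clearing the new market: 275 - 6P = P - 39, so P = 314/7 ≈ 44.8571 and q = 41/7 ≈ 5.8571.
New expenditure = 44.8571 × 5.8571 = 262.73.

262.73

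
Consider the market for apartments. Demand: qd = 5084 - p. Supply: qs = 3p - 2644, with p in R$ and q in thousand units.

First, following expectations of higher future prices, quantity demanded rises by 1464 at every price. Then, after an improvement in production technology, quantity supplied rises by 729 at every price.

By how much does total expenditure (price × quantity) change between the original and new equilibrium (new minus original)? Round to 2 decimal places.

Initially, 5084 - p = 3p - 2644, so 7728 = 4p and p = 1932, q = 3152.
With the change applied: demand qd = 6548 - p, supply qs = 3p - 1915.
New equilibrium: 6548 - p = 3p - 1915 ⇒ 8463 = 4p ⇒ p = 2115.75, q = 4432.25.
Expenditure moves from 1932×3152 = 6089664 to 2115.75×4432.25 = 9377532.9375; change = +3287868.94.

+3287868.94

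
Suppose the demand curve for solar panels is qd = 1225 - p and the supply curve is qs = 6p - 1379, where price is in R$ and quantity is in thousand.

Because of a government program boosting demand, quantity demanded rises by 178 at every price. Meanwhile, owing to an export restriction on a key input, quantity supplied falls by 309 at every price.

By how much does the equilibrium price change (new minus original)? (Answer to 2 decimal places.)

+69.57

Solve the original market: 1225 - p = 6p - 1379, hence p = 372 and q = 853.
With the change applied: demand qd = 1403 - p, supply qs = 6p - 1688.
Setting them equal: 1403 - p = 6p - 1688 → 3091 = 7p, so p = 3091/7 ≈ 441.5714 and q = 6730/7 ≈ 961.4286.
Δp = 441.5714 − 372 = +69.57.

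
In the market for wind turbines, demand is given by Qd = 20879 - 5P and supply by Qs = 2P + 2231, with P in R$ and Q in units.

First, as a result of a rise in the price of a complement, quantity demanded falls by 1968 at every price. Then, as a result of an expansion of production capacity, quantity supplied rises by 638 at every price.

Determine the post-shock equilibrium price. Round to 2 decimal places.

2291.71

Initially, 20879 - 5P = 2P + 2231, so 18648 = 7P and P = 2664, Q = 7559.
The shock moves the curves to Qd = 18911 - 5P and Qs = 2P + 2869.
Setting them equal: 18911 - 5P = 2P + 2869 → 16042 = 7P, so P = 16042/7 ≈ 2291.7143 and Q = 52167/7 ≈ 7452.4286.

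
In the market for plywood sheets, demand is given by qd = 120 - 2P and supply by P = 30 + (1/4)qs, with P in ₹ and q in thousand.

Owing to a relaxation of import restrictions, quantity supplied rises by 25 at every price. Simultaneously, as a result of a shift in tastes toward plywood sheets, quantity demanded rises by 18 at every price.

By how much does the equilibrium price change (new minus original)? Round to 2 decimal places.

Solve the original market: 120 - 2P = 4P - 120, hence P = 40 and q = 40.
With the change applied: demand qd = 138 - 2P, supply qs = 4P - 95.
Setting them equal: 138 - 2P = 4P - 95 → 233 = 6P, so P = 233/6 ≈ 38.8333 and q = 181/3 ≈ 60.3333.
ΔP = 38.8333 − 40 = -1.17.

-1.17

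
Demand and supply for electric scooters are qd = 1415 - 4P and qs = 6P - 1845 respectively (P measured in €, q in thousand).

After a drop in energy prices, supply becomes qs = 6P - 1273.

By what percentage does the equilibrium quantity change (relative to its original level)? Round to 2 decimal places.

+206.13

Solve the original market: 1415 - 4P = 6P - 1845, hence P = 326 and q = 111.
The new curves are qd = 1415 - 4P (demand) and qs = 6P - 1273 (supply).
Clearing the new market: 1415 - 4P = 6P - 1273, so P = 268.8 and q = 339.8.
%Δq = (339.8 − 111) / 111 × 100 = +206.13%.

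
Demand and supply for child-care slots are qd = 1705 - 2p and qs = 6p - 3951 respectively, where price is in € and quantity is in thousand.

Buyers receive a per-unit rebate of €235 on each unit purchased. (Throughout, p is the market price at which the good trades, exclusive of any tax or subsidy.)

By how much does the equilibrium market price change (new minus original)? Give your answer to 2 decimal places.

Solve the original market: 1705 - 2p = 6p - 3951, hence p = 707 and q = 291.
Since buyers' out-of-pocket price is the market price minus the rebate, the effective demand curve becomes qd = 2175 - 2p.
Equate the new curves: 2175 - 2p = 6p - 3951, giving 6126 = 8p, p = 765.75, q = 643.5.
Δp = 765.75 − 707 = +58.75.

+58.75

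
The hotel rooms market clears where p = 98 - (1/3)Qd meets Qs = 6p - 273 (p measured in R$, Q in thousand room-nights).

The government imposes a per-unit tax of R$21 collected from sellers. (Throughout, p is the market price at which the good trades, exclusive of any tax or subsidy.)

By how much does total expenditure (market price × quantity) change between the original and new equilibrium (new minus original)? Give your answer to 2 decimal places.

-1764.00

Initially, 294 - 3p = 6p - 273, so 567 = 9p and p = 63, Q = 105.
Since sellers keep the price net of the tax, the effective supply curve becomes Qs = 6p - 399.
Setting them equal: 294 - 3p = 6p - 399 → 693 = 9p, so p = 77 and Q = 63.
Expenditure moves from 63×105 = 6615 to 77×63 = 4851; change = -1764.00.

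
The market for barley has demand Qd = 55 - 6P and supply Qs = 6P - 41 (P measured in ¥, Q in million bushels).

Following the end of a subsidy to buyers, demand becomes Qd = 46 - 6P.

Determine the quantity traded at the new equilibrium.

Solve the original market: 55 - 6P = 6P - 41, hence P = 8 and Q = 7.
With the change applied: demand Qd = 46 - 6P, supply Qs = 6P - 41.
Setting them equal: 46 - 6P = 6P - 41 → 87 = 12P, so P = 7.25 and Q = 2.5.

2.5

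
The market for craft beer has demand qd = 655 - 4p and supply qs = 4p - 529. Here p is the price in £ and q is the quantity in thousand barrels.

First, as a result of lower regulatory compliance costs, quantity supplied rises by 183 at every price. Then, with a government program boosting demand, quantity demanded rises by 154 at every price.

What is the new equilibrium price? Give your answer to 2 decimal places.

144.38

Solve the original market: 655 - 4p = 4p - 529, hence p = 148 and q = 63.
The new curves are qd = 809 - 4p (demand) and qs = 4p - 346 (supply).
New equilibrium: 809 - 4p = 4p - 346 ⇒ 1155 = 8p ⇒ p = 144.375, q = 231.5.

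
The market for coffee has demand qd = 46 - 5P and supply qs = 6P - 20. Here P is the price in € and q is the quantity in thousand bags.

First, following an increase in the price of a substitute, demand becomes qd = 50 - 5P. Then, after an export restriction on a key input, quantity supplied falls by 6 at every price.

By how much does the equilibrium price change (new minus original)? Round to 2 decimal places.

+0.91

Initially, 46 - 5P = 6P - 20, so 66 = 11P and P = 6, q = 16.
The shock moves the curves to qd = 50 - 5P and qs = 6P - 26.
Setting them equal: 50 - 5P = 6P - 26 → 76 = 11P, so P = 76/11 ≈ 6.9091 and q = 170/11 ≈ 15.4545.
ΔP = 6.9091 − 6 = +0.91.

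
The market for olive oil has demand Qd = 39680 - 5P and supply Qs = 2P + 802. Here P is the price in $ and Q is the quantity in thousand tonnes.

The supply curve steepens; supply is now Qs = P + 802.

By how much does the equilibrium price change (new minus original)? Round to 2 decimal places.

+925.67

Before the shock: 39680 - 5P = 2P + 802 ⇒ 38878 = 7P ⇒ P = 5554, Q = 11910.
With the change applied: demand Qd = 39680 - 5P, supply Qs = P + 802.
Setting them equal: 39680 - 5P = P + 802 → 38878 = 6P, so P = 19439/3 ≈ 6479.6667 and Q = 21845/3 ≈ 7281.6667.
ΔP = 6479.6667 − 5554 = +925.67.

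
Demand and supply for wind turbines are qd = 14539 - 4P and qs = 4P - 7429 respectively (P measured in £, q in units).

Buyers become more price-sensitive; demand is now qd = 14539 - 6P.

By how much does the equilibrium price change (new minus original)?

Initially, 14539 - 4P = 4P - 7429, so 21968 = 8P and P = 2746, q = 3555.
With the change applied: demand qd = 14539 - 6P, supply qs = 4P - 7429.
New equilibrium: 14539 - 6P = 4P - 7429 ⇒ 21968 = 10P ⇒ P = 2196.8, q = 1358.2.
ΔP = 2196.8 − 2746 = -549.2.

-549.2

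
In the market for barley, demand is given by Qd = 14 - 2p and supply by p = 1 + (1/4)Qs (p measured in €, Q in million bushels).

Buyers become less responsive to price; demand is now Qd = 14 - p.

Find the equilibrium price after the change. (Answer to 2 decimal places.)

3.60

Original equilibrium: 14 - 2p = 4p - 4 gives 18 = 6p, so p = 3 and Q = 8.
The shock moves the curves to Qd = 14 - p and Qs = 4p - 4.
Clearing the new market: 14 - p = 4p - 4, so p = 3.6 and Q = 10.4.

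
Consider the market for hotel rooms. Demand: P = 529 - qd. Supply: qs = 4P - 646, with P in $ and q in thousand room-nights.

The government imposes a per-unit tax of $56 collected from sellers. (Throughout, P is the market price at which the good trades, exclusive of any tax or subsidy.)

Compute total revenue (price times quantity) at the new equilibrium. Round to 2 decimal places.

69726.16

Original equilibrium: 529 - P = 4P - 646 gives 1175 = 5P, so P = 235 and q = 294.
Since sellers keep the price net of the tax, the effective supply curve becomes qs = 4P - 870.
Setting them equal: 529 - P = 4P - 870 → 1399 = 5P, so P = 279.8 and q = 249.2.
New expenditure = 279.8 × 249.2 = 69726.16.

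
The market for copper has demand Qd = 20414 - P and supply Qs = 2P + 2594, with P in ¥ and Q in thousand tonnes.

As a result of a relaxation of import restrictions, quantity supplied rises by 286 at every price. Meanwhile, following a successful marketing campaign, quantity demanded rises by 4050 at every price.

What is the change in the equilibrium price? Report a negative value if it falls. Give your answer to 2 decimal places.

Solve the original market: 20414 - P = 2P + 2594, hence P = 5940 and Q = 14474.
With the change applied: demand Qd = 24464 - P, supply Qs = 2P + 2880.
Equate the new curves: 24464 - P = 2P + 2880, giving 21584 = 3P, P = 21584/3 ≈ 7194.6667, Q = 51808/3 ≈ 17269.3333.
ΔP = 7194.6667 − 5940 = +1254.67.

+1254.67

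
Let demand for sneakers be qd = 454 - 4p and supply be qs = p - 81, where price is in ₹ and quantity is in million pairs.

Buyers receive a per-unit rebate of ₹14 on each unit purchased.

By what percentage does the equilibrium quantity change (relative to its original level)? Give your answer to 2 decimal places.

+43.08

Original equilibrium: 454 - 4p = p - 81 gives 535 = 5p, so p = 107 and q = 26.
Since buyers' out-of-pocket price is the market price minus the rebate, the effective demand curve becomes qd = 510 - 4p.
Setting them equal: 510 - 4p = p - 81 → 591 = 5p, so p = 118.2 and q = 37.2.
%Δq = (37.2 − 26) / 26 × 100 = +43.08%.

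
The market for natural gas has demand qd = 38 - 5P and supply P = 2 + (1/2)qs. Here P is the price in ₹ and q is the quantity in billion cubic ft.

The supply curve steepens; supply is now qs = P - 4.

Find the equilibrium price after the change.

Original equilibrium: 38 - 5P = 2P - 4 gives 42 = 7P, so P = 6 and q = 8.
With the change applied: demand qd = 38 - 5P, supply qs = P - 4.
New equilibrium: 38 - 5P = P - 4 ⇒ 42 = 6P ⇒ P = 7, q = 3.

7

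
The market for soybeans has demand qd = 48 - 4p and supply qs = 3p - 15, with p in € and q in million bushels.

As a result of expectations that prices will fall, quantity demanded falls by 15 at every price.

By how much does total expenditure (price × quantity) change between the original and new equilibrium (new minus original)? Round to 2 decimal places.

-69.80

Original equilibrium: 48 - 4p = 3p - 15 gives 63 = 7p, so p = 9 and q = 12.
The shock moves the curves to qd = 33 - 4p and qs = 3p - 15.
Equate the new curves: 33 - 4p = 3p - 15, giving 48 = 7p, p = 48/7 ≈ 6.8571, q = 39/7 ≈ 5.5714.
Expenditure moves from 9×12 = 108 to 6.8571×5.5714 = 38.2041; change = -69.80.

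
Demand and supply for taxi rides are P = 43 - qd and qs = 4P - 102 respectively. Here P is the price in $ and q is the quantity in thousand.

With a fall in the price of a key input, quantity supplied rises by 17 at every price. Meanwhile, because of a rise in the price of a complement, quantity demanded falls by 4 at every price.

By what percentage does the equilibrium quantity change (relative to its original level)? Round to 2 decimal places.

Original equilibrium: 43 - P = 4P - 102 gives 145 = 5P, so P = 29 and q = 14.
After the shift, demand is qd = 39 - P and supply is qs = 4P - 85.
Setting them equal: 39 - P = 4P - 85 → 124 = 5P, so P = 24.8 and q = 14.2.
%Δq = (14.2 − 14) / 14 × 100 = +1.43%.

+1.43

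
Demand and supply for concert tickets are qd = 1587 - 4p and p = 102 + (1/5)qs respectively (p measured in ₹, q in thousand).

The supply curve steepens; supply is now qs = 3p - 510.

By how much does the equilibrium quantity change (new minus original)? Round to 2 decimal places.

-266.29

Initially, 1587 - 4p = 5p - 510, so 2097 = 9p and p = 233, q = 655.
With the change applied: demand qd = 1587 - 4p, supply qs = 3p - 510.
Setting them equal: 1587 - 4p = 3p - 510 → 2097 = 7p, so p = 2097/7 ≈ 299.5714 and q = 2721/7 ≈ 388.7143.
Δq = 388.7143 − 655 = -266.29.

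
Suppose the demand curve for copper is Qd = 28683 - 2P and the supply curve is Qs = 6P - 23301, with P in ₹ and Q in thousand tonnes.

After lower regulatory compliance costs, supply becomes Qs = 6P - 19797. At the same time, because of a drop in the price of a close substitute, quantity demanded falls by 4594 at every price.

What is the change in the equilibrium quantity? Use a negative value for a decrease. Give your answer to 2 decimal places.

Initially, 28683 - 2P = 6P - 23301, so 51984 = 8P and P = 6498, Q = 15687.
The shock moves the curves to Qd = 24089 - 2P and Qs = 6P - 19797.
Clearing the new market: 24089 - 2P = 6P - 19797, so P = 5485.75 and Q = 13117.5.
ΔQ = 13117.5 − 15687 = -2569.50.

-2569.50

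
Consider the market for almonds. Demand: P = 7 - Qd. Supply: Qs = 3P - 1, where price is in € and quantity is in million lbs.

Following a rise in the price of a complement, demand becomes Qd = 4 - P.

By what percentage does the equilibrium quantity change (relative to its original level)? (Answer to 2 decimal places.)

-45.00

Before the shock: 7 - P = 3P - 1 ⇒ 8 = 4P ⇒ P = 2, Q = 5.
The shock moves the curves to Qd = 4 - P and Qs = 3P - 1.
Setting them equal: 4 - P = 3P - 1 → 5 = 4P, so P = 1.25 and Q = 2.75.
%ΔQ = (2.75 − 5) / 5 × 100 = -45.00%.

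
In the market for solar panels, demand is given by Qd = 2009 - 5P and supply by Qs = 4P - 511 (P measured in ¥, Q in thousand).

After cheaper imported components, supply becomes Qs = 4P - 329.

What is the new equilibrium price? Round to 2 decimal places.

259.78

Solve the original market: 2009 - 5P = 4P - 511, hence P = 280 and Q = 609.
After the shift, demand is Qd = 2009 - 5P and supply is Qs = 4P - 329.
Setting them equal: 2009 - 5P = 4P - 329 → 2338 = 9P, so P = 2338/9 ≈ 259.7778 and Q = 6391/9 ≈ 710.1111.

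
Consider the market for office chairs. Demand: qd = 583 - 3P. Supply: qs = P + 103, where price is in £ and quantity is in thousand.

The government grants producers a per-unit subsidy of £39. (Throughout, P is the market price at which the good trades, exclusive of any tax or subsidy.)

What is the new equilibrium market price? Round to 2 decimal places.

110.25

Before the shock: 583 - 3P = P + 103 ⇒ 480 = 4P ⇒ P = 120, q = 223.
Since sellers receive the price plus the subsidy, the effective supply curve becomes qs = P + 142.
Equate the new curves: 583 - 3P = P + 142, giving 441 = 4P, P = 110.25, q = 252.25.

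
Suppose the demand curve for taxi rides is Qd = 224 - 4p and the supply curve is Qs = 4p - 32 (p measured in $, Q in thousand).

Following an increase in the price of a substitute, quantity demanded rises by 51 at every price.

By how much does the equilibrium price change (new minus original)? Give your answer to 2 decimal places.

+6.38

Solve the original market: 224 - 4p = 4p - 32, hence p = 32 and Q = 96.
With the change applied: demand Qd = 275 - 4p, supply Qs = 4p - 32.
Equate the new curves: 275 - 4p = 4p - 32, giving 307 = 8p, p = 38.375, Q = 121.5.
Δp = 38.375 − 32 = +6.38.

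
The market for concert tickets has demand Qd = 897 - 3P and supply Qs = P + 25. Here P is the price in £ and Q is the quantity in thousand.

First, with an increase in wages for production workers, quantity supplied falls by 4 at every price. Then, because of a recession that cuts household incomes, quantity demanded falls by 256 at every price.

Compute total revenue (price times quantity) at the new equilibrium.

Original equilibrium: 897 - 3P = P + 25 gives 872 = 4P, so P = 218 and Q = 243.
The new curves are Qd = 641 - 3P (demand) and Qs = P + 21 (supply).
Setting them equal: 641 - 3P = P + 21 → 620 = 4P, so P = 155 and Q = 176.
New expenditure = 155 × 176 = 27280.

27280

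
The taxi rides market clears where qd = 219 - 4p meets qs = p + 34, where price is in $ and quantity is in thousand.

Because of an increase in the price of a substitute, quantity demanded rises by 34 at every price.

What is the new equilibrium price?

Initially, 219 - 4p = p + 34, so 185 = 5p and p = 37, q = 71.
After the shift, demand is qd = 253 - 4p and supply is qs = p + 34.
Clearing the new market: 253 - 4p = p + 34, so p = 43.8 and q = 77.8.

43.8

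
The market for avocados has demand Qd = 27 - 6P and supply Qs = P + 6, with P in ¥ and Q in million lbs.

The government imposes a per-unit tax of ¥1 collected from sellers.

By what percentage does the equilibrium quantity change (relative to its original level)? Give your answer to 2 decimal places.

Original equilibrium: 27 - 6P = P + 6 gives 21 = 7P, so P = 3 and Q = 9.
Since sellers keep the price net of the tax, the effective supply curve becomes Qs = P + 5.
Equate the new curves: 27 - 6P = P + 5, giving 22 = 7P, P = 22/7 ≈ 3.1429, Q = 57/7 ≈ 8.1429.
%ΔQ = (8.1429 − 9) / 9 × 100 = -9.52%.

-9.52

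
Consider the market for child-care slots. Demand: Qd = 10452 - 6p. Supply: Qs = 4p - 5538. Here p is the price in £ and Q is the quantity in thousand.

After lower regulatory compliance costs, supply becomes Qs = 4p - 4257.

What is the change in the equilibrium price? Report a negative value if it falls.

Before the shock: 10452 - 6p = 4p - 5538 ⇒ 15990 = 10p ⇒ p = 1599, Q = 858.
The new curves are Qd = 10452 - 6p (demand) and Qs = 4p - 4257 (supply).
Setting them equal: 10452 - 6p = 4p - 4257 → 14709 = 10p, so p = 1470.9 and Q = 1626.6.
Δp = 1470.9 − 1599 = -128.1.

-128.1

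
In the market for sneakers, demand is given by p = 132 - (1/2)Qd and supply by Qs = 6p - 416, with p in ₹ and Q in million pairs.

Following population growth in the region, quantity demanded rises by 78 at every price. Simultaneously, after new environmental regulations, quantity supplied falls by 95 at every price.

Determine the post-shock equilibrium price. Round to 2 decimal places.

106.63

Solve the original market: 264 - 2p = 6p - 416, hence p = 85 and Q = 94.
With the change applied: demand Qd = 342 - 2p, supply Qs = 6p - 511.
Equate the new curves: 342 - 2p = 6p - 511, giving 853 = 8p, p = 106.625, Q = 128.75.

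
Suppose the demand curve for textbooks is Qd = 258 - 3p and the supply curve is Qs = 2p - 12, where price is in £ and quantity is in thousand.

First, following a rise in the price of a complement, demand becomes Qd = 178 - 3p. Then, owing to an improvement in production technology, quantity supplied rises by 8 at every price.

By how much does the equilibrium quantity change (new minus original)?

Initially, 258 - 3p = 2p - 12, so 270 = 5p and p = 54, Q = 96.
The shock moves the curves to Qd = 178 - 3p and Qs = 2p - 4.
Clearing the new market: 178 - 3p = 2p - 4, so p = 36.4 and Q = 68.8.
ΔQ = 68.8 − 96 = -27.2.

-27.2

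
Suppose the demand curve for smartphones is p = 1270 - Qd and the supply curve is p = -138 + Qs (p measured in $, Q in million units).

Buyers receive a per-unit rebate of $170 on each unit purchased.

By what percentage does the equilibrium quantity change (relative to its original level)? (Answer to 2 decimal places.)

Original equilibrium: 1270 - p = p + 138 gives 1132 = 2p, so p = 566 and Q = 704.
Since buyers' out-of-pocket price is the market price minus the rebate, the effective demand curve becomes Qd = 1440 - p.
Equate the new curves: 1440 - p = p + 138, giving 1302 = 2p, p = 651, Q = 789.
%ΔQ = (789 − 704) / 704 × 100 = +12.07%.

+12.07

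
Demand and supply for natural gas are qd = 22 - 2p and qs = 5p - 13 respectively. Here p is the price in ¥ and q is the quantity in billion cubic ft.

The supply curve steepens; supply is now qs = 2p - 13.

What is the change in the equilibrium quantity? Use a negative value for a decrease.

-7.5

Initially, 22 - 2p = 5p - 13, so 35 = 7p and p = 5, q = 12.
With the change applied: demand qd = 22 - 2p, supply qs = 2p - 13.
Setting them equal: 22 - 2p = 2p - 13 → 35 = 4p, so p = 8.75 and q = 4.5.
Δq = 4.5 − 12 = -7.5.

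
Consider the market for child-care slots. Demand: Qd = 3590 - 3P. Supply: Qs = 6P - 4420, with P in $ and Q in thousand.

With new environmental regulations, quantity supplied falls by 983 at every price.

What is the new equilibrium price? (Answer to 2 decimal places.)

Before the shock: 3590 - 3P = 6P - 4420 ⇒ 8010 = 9P ⇒ P = 890, Q = 920.
With the change applied: demand Qd = 3590 - 3P, supply Qs = 6P - 5403.
Setting them equal: 3590 - 3P = 6P - 5403 → 8993 = 9P, so P = 8993/9 ≈ 999.2222 and Q = 1777/3 ≈ 592.3333.

999.22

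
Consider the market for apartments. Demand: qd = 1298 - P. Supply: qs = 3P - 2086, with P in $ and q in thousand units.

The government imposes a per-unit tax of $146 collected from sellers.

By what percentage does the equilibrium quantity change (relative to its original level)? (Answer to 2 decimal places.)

Solve the original market: 1298 - P = 3P - 2086, hence P = 846 and q = 452.
Since sellers keep the price net of the tax, the effective supply curve becomes qs = 3P - 2524.
Clearing the new market: 1298 - P = 3P - 2524, so P = 955.5 and q = 342.5.
%Δq = (342.5 − 452) / 452 × 100 = -24.23%.

-24.23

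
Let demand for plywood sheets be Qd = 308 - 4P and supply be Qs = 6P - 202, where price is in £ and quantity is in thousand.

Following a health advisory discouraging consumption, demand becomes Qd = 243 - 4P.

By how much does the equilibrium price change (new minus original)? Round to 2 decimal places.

Before the shock: 308 - 4P = 6P - 202 ⇒ 510 = 10P ⇒ P = 51, Q = 104.
After the shift, demand is Qd = 243 - 4P and supply is Qs = 6P - 202.
Setting them equal: 243 - 4P = 6P - 202 → 445 = 10P, so P = 44.5 and Q = 65.
ΔP = 44.5 − 51 = -6.50.

-6.50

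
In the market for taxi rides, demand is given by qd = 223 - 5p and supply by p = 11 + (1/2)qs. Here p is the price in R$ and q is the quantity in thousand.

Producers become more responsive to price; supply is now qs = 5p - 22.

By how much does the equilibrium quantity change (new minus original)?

+52.5

Solve the original market: 223 - 5p = 2p - 22, hence p = 35 and q = 48.
The new curves are qd = 223 - 5p (demand) and qs = 5p - 22 (supply).
New equilibrium: 223 - 5p = 5p - 22 ⇒ 245 = 10p ⇒ p = 24.5, q = 100.5.
Δq = 100.5 − 48 = +52.5.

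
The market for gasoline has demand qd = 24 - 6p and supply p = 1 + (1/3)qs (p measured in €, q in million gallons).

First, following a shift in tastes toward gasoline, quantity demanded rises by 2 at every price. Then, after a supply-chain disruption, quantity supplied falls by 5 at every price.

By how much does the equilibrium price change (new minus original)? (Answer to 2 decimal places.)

Solve the original market: 24 - 6p = 3p - 3, hence p = 3 and q = 6.
After the shift, demand is qd = 26 - 6p and supply is qs = 3p - 8.
Clearing the new market: 26 - 6p = 3p - 8, so p = 34/9 ≈ 3.7778 and q = 10/3 ≈ 3.3333.
Δp = 3.7778 − 3 = +0.78.

+0.78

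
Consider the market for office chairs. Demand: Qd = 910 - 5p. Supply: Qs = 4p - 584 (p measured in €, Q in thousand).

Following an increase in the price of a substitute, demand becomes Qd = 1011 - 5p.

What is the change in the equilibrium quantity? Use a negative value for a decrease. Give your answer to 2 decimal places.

+44.89

Original equilibrium: 910 - 5p = 4p - 584 gives 1494 = 9p, so p = 166 and Q = 80.
The new curves are Qd = 1011 - 5p (demand) and Qs = 4p - 584 (supply).
New equilibrium: 1011 - 5p = 4p - 584 ⇒ 1595 = 9p ⇒ p = 1595/9 ≈ 177.2222, Q = 1124/9 ≈ 124.8889.
ΔQ = 124.8889 − 80 = +44.89.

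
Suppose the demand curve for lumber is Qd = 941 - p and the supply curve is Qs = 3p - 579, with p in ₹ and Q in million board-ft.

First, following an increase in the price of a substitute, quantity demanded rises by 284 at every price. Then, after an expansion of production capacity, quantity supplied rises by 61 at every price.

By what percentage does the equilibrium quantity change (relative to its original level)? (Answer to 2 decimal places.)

Before the shock: 941 - p = 3p - 579 ⇒ 1520 = 4p ⇒ p = 380, Q = 561.
After the shift, demand is Qd = 1225 - p and supply is Qs = 3p - 518.
New equilibrium: 1225 - p = 3p - 518 ⇒ 1743 = 4p ⇒ p = 435.75, Q = 789.25.
%ΔQ = (789.25 − 561) / 561 × 100 = +40.69%.

+40.69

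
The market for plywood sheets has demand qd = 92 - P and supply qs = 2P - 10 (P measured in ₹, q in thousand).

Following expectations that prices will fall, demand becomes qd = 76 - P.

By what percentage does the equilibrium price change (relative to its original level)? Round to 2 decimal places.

Original equilibrium: 92 - P = 2P - 10 gives 102 = 3P, so P = 34 and q = 58.
The new curves are qd = 76 - P (demand) and qs = 2P - 10 (supply).
Clearing the new market: 76 - P = 2P - 10, so P = 86/3 ≈ 28.6667 and q = 142/3 ≈ 47.3333.
%ΔP = (28.6667 − 34) / 34 × 100 = -15.69%.

-15.69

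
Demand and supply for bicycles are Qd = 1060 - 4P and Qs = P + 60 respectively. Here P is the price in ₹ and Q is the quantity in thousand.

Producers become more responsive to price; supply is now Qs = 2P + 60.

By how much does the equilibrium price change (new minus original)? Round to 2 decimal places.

Before the shock: 1060 - 4P = P + 60 ⇒ 1000 = 5P ⇒ P = 200, Q = 260.
After the shift, demand is Qd = 1060 - 4P and supply is Qs = 2P + 60.
Clearing the new market: 1060 - 4P = 2P + 60, so P = 500/3 ≈ 166.6667 and Q = 1180/3 ≈ 393.3333.
ΔP = 166.6667 − 200 = -33.33.

-33.33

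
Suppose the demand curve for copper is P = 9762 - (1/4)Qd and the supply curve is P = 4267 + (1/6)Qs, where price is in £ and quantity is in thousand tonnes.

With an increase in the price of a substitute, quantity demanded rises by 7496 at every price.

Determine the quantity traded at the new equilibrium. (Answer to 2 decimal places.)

Initially, 39048 - 4P = 6P - 25602, so 64650 = 10P and P = 6465, Q = 13188.
The shock moves the curves to Qd = 46544 - 4P and Qs = 6P - 25602.
Setting them equal: 46544 - 4P = 6P - 25602 → 72146 = 10P, so P = 7214.6 and Q = 17685.6.

17685.60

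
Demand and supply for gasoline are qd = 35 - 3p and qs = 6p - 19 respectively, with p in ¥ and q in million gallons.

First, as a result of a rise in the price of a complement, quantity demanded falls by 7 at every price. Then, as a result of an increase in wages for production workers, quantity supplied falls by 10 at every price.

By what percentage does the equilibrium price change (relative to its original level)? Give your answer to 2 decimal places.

Solve the original market: 35 - 3p = 6p - 19, hence p = 6 and q = 17.
After the shift, demand is qd = 28 - 3p and supply is qs = 6p - 29.
Setting them equal: 28 - 3p = 6p - 29 → 57 = 9p, so p = 19/3 ≈ 6.3333 and q = 9.
%Δp = (6.3333 − 6) / 6 × 100 = +5.56%.

+5.56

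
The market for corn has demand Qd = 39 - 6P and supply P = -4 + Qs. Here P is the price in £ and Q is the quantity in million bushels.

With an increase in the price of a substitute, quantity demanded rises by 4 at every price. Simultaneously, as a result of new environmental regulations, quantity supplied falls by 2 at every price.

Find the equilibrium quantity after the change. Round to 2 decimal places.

Initially, 39 - 6P = P + 4, so 35 = 7P and P = 5, Q = 9.
The new curves are Qd = 43 - 6P (demand) and Qs = P + 2 (supply).
Clearing the new market: 43 - 6P = P + 2, so P = 41/7 ≈ 5.8571 and Q = 55/7 ≈ 7.8571.

7.86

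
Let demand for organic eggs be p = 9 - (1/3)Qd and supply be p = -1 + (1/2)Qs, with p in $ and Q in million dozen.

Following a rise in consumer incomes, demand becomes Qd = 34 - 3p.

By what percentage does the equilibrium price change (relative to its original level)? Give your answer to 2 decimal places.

+28.00

Before the shock: 27 - 3p = 2p + 2 ⇒ 25 = 5p ⇒ p = 5, Q = 12.
The shock moves the curves to Qd = 34 - 3p and Qs = 2p + 2.
Setting them equal: 34 - 3p = 2p + 2 → 32 = 5p, so p = 6.4 and Q = 14.8.
%Δp = (6.4 − 5) / 5 × 100 = +28.00%.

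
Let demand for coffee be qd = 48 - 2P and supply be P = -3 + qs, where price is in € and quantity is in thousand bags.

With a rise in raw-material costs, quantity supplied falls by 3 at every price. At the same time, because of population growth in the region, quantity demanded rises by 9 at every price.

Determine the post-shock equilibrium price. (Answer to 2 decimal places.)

19.00

Original equilibrium: 48 - 2P = P + 3 gives 45 = 3P, so P = 15 and q = 18.
With the change applied: demand qd = 57 - 2P, supply qs = P.
New equilibrium: 57 - 2P = P ⇒ 57 = 3P ⇒ P = 19, q = 19.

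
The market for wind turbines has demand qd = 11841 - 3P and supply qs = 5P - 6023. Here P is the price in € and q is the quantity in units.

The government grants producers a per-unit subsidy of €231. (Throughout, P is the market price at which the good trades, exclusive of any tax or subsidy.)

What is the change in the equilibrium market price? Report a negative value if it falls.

-144.375

Before the shock: 11841 - 3P = 5P - 6023 ⇒ 17864 = 8P ⇒ P = 2233, q = 5142.
Since sellers receive the price plus the subsidy, the effective supply curve becomes qs = 5P - 4868.
New equilibrium: 11841 - 3P = 5P - 4868 ⇒ 16709 = 8P ⇒ P = 2088.625, q = 5575.125.
ΔP = 2088.625 − 2233 = -144.375.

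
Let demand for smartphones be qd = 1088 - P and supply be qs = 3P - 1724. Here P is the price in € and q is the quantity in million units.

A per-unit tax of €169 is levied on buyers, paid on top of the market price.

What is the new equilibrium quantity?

Before the shock: 1088 - P = 3P - 1724 ⇒ 2812 = 4P ⇒ P = 703, q = 385.
Since buyers pay the price plus the tax, the effective demand curve becomes qd = 919 - P.
New equilibrium: 919 - P = 3P - 1724 ⇒ 2643 = 4P ⇒ P = 660.75, q = 258.25.

258.25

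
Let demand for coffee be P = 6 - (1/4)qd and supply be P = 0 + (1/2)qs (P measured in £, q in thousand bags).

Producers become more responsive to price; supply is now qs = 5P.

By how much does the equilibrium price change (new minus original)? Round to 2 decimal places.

-1.33

Original equilibrium: 24 - 4P = 2P gives 24 = 6P, so P = 4 and q = 8.
The new curves are qd = 24 - 4P (demand) and qs = 5P (supply).
Clearing the new market: 24 - 4P = 5P, so P = 8/3 ≈ 2.6667 and q = 40/3 ≈ 13.3333.
ΔP = 2.6667 − 4 = -1.33.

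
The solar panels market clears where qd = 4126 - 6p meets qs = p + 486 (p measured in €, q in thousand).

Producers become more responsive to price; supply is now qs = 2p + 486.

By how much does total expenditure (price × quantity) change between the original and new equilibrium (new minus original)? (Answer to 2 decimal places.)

+112060.00

Before the shock: 4126 - 6p = p + 486 ⇒ 3640 = 7p ⇒ p = 520, q = 1006.
After the shift, demand is qd = 4126 - 6p and supply is qs = 2p + 486.
New equilibrium: 4126 - 6p = 2p + 486 ⇒ 3640 = 8p ⇒ p = 455, q = 1396.
Expenditure moves from 520×1006 = 523120 to 455×1396 = 635180; change = +112060.00.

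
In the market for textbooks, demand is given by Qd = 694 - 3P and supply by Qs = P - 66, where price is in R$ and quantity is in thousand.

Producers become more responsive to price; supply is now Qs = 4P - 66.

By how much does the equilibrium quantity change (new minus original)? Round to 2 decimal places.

+244.29

Before the shock: 694 - 3P = P - 66 ⇒ 760 = 4P ⇒ P = 190, Q = 124.
After the shift, demand is Qd = 694 - 3P and supply is Qs = 4P - 66.
Equate the new curves: 694 - 3P = 4P - 66, giving 760 = 7P, P = 760/7 ≈ 108.5714, Q = 2578/7 ≈ 368.2857.
ΔQ = 368.2857 − 124 = +244.29.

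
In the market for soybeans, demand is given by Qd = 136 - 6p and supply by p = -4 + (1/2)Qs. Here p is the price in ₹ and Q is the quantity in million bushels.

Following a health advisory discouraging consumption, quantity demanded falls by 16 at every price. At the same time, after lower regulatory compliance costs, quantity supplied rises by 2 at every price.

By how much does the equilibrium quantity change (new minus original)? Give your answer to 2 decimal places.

-2.50

Before the shock: 136 - 6p = 2p + 8 ⇒ 128 = 8p ⇒ p = 16, Q = 40.
With the change applied: demand Qd = 120 - 6p, supply Qs = 2p + 10.
Setting them equal: 120 - 6p = 2p + 10 → 110 = 8p, so p = 13.75 and Q = 37.5.
ΔQ = 37.5 − 40 = -2.50.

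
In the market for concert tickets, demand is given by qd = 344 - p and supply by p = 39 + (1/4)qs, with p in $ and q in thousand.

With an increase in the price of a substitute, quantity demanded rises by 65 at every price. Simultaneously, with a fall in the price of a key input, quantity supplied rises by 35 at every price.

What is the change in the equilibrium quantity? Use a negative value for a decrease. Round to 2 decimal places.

Solve the original market: 344 - p = 4p - 156, hence p = 100 and q = 244.
The shock moves the curves to qd = 409 - p and qs = 4p - 121.
Setting them equal: 409 - p = 4p - 121 → 530 = 5p, so p = 106 and q = 303.
Δq = 303 − 244 = +59.00.

+59.00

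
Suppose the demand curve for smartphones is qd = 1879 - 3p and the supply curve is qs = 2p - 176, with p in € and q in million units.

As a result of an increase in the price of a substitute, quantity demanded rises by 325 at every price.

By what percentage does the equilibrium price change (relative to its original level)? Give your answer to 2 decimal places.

+15.82

Before the shock: 1879 - 3p = 2p - 176 ⇒ 2055 = 5p ⇒ p = 411, q = 646.
After the shift, demand is qd = 2204 - 3p and supply is qs = 2p - 176.
Setting them equal: 2204 - 3p = 2p - 176 → 2380 = 5p, so p = 476 and q = 776.
%Δp = (476 − 411) / 411 × 100 = +15.82%.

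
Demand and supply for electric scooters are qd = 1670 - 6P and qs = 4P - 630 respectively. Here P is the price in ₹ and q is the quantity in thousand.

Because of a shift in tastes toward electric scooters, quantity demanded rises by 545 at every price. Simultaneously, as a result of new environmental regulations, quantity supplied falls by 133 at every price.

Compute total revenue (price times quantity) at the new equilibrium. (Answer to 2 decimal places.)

127517.96

Original equilibrium: 1670 - 6P = 4P - 630 gives 2300 = 10P, so P = 230 and q = 290.
The new curves are qd = 2215 - 6P (demand) and qs = 4P - 763 (supply).
Equate the new curves: 2215 - 6P = 4P - 763, giving 2978 = 10P, P = 297.8, q = 428.2.
New expenditure = 297.8 × 428.2 = 127517.96.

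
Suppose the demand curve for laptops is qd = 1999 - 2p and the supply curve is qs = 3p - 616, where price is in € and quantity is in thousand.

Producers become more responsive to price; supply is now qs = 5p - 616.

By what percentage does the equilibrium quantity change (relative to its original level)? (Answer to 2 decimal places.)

Initially, 1999 - 2p = 3p - 616, so 2615 = 5p and p = 523, q = 953.
The shock moves the curves to qd = 1999 - 2p and qs = 5p - 616.
New equilibrium: 1999 - 2p = 5p - 616 ⇒ 2615 = 7p ⇒ p = 2615/7 ≈ 373.5714, q = 8763/7 ≈ 1251.8571.
%Δq = (1251.8571 − 953) / 953 × 100 = +31.36%.

+31.36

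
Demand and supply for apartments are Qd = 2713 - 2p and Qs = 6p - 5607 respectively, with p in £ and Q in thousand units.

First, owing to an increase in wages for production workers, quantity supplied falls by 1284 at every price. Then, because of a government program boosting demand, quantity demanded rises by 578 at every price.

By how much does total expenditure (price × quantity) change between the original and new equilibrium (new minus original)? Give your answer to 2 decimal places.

+290515.13

Original equilibrium: 2713 - 2p = 6p - 5607 gives 8320 = 8p, so p = 1040 and Q = 633.
The shock moves the curves to Qd = 3291 - 2p and Qs = 6p - 6891.
Clearing the new market: 3291 - 2p = 6p - 6891, so p = 1272.75 and Q = 745.5.
Expenditure moves from 1040×633 = 658320 to 1272.75×745.5 = 948835.125; change = +290515.13.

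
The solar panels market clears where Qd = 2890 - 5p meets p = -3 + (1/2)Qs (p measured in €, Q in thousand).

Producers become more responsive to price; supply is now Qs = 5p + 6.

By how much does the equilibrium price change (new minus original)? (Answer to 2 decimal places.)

-123.60

Before the shock: 2890 - 5p = 2p + 6 ⇒ 2884 = 7p ⇒ p = 412, Q = 830.
After the shift, demand is Qd = 2890 - 5p and supply is Qs = 5p + 6.
Equate the new curves: 2890 - 5p = 5p + 6, giving 2884 = 10p, p = 288.4, Q = 1448.
Δp = 288.4 − 412 = -123.60.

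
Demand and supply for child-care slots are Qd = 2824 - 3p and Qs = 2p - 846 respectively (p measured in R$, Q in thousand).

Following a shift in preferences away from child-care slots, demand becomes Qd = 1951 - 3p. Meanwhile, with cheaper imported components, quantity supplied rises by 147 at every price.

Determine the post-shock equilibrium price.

530

Before the shock: 2824 - 3p = 2p - 846 ⇒ 3670 = 5p ⇒ p = 734, Q = 622.
With the change applied: demand Qd = 1951 - 3p, supply Qs = 2p - 699.
Setting them equal: 1951 - 3p = 2p - 699 → 2650 = 5p, so p = 530 and Q = 361.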